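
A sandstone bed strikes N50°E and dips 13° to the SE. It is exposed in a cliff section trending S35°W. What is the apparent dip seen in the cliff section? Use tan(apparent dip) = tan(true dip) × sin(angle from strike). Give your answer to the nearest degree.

The strike is N50°E and the section trends S35°W; the acute angle between them is β = 15°.
tan α = tan 13° × sin 15° = 0.2309 × 0.2588 = 0.0598
α = arctan(0.0598) = 3.42°

3°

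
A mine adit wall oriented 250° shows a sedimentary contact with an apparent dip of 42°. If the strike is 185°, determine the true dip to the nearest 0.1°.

44.8°

The section is 65° from the strike.
tan δ = tan α / sin β = tan 42° / sin 65° = 0.9004 / 0.9063 = 0.9935
δ = arctan(0.9935) = 44.81°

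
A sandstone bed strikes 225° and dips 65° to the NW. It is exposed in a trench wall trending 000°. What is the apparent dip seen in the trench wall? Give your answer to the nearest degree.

The section lies 45° from the strike.
tan α = tan 65° × sin 45° = 2.1445 × 0.7071 = 1.5164
α = arctan(1.5164) = 56.60°

57°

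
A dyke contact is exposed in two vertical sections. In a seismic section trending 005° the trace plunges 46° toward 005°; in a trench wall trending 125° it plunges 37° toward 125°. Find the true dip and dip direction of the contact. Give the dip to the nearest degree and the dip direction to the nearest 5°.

Represent each trace as a vector plunging at its apparent dip toward its trend (east-north-up frame): v₁ = (0.061, 0.692, -0.719), v₂ = (0.654, -0.458, -0.602).
n = v₁ × v₂ = (0.746, 0.434, 0.480) (taken with n_z > 0).
Dip δ = arctan(|n_h|/n_z) = arctan(0.863/0.480) = 60.9°.
Dip direction = azimuth of (n_x, n_y) = atan2(0.746, 0.434) = 60°.

true dip 61°, dip direction 060°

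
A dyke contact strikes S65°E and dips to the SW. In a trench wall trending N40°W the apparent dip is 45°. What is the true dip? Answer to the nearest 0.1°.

β = acute angle between strike S65°E and section N40°W = 25°.
tan δ = tan α / sin β = tan 45° / sin 25° = 1.0000 / 0.4226 = 2.3662
δ = arctan(2.3662) = 67.09°

67.1°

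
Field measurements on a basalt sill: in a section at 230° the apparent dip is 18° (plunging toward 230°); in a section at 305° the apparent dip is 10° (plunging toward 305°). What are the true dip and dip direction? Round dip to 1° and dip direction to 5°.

The two traces are lines in the plane: v₁ = (sin 230°·cos 18°, cos 230°·cos 18°, −sin 18°), v₂ = (sin 305°·cos 10°, cos 305°·cos 10°, −sin 10°).
The plane normal is n = v₁ × v₂ ∝ (-0.281, -0.123, 0.905).
tan δ = √(n_x²+n_y²)/n_z = 0.306/0.905, so δ = 18.7°.
The horizontal component of n points toward azimuth atan2(n_x, n_y) = 246°, the dip direction.

true dip 19°, dip direction 245°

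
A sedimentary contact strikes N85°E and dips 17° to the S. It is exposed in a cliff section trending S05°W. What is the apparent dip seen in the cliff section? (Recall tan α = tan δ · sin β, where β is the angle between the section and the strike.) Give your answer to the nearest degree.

17°

The strike is N85°E and the section trends S05°W; the acute angle between them is β = 80°.
tan(apparent dip) = tan 17° · sin 80° = 0.3011
apparent dip = arctan 0.3011 = 16.76°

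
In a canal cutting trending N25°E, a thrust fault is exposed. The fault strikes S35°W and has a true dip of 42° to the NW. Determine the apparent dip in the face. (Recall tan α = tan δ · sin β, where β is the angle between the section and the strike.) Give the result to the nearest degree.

The strike is S35°W and the section trends N25°E; the acute angle between them is β = 10°.
tan(apparent dip) = tan 42° · sin 10° = 0.1564
apparent dip = arctan 0.1564 = 8.89°

9°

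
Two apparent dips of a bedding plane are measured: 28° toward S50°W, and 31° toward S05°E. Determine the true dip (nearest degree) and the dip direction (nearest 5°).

true dip 33°, dip direction 195°

Represent each trace as a vector plunging at its apparent dip toward its trend (east-north-up frame): v₁ = (-0.676, -0.568, -0.469), v₂ = (0.075, -0.854, -0.515).
n = v₁ × v₂ = (-0.109, -0.383, 0.620) (taken with n_z > 0).
True dip = arccos(n_z / |n|) = arccos(0.8412) = 32.7°.
The horizontal component of n points toward azimuth atan2(n_x, n_y) = 196°, the dip direction.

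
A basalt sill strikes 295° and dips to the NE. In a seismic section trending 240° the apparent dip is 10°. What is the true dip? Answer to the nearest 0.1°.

12.1°

The section is 55° from the strike.
tan δ = tan α / sin β = tan 10° / sin 55° = 0.1763 / 0.8192 = 0.2153
δ = arctan(0.2153) = 12.15°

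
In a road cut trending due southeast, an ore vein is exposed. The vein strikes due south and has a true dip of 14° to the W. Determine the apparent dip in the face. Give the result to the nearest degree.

10°

The section lies 45° from the strike.
tan(apparent dip) = tan 14° · sin 45° = 0.1763
α = arctan(0.1763) = 10.00°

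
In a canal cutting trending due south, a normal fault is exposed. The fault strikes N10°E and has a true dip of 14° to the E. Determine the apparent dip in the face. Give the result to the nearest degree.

2°

The section lies 10° from the strike.
tan(apparent dip) = tan 14° · sin 10° = 0.0433
apparent dip = arctan 0.0433 = 2.48°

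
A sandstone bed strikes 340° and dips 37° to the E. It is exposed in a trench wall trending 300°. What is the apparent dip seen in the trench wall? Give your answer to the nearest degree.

Angle between strike (340°) and section (300°): β = 40°.
tan(apparent dip) = tan 37° · sin 40° = 0.4844
apparent dip = arctan 0.4844 = 25.84°

26°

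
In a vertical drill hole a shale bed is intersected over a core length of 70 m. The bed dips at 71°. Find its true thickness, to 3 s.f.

True thickness t = h · cos(dip) = 70 × cos 71°
t = 70 × 0.3256 = 22.790 m

22.8 m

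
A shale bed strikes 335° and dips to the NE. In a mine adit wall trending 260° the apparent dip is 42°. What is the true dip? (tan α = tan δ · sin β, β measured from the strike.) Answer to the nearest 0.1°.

The section is 75° from the strike.
tan δ = tan α / sin β = tan 42° / sin 75° = 0.9004 / 0.9659 = 0.9322
δ = arctan(0.9322) = 42.99°

43.0°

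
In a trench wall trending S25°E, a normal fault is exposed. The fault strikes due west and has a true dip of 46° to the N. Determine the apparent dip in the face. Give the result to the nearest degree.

The section lies 65° from the strike.
tan(apparent dip) = tan 46° · sin 65° = 0.9385
α = arctan(0.9385) = 43.18°

43°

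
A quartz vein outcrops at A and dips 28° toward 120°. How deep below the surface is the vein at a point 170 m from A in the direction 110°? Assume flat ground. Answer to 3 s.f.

The hole lies 10° from the dip direction, so the down-dip offset is 170 × cos 10° = 167.42 m.
Depth = down-dip offset × tan(dip) = 167.42 × tan 28° = 167.42 × 0.5317
Depth = 89.02 m

89.0 m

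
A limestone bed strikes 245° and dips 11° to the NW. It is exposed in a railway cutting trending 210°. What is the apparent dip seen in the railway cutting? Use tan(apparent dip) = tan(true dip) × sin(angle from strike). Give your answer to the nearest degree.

6°

The strike is 245° and the section trends 210°; the acute angle between them is β = 35°.
tan(apparent dip) = tan 11° · sin 35° = 0.1115
α = arctan(0.1115) = 6.36°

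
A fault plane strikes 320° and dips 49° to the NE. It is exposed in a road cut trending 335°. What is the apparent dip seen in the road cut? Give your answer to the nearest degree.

17°

The strike is 320° and the section trends 335°; the acute angle between them is β = 15°.
tan α = tan 49° × sin 15° = 1.1504 × 0.2588 = 0.2977
α = arctan(0.2977) = 16.58°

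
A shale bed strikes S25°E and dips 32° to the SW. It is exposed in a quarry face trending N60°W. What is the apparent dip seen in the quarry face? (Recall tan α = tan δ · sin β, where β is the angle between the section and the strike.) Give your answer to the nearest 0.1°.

19.7°

Angle between strike (S25°E) and section (N60°W): β = 35°.
tan α = tan 32° × sin 35° = 0.6249 × 0.5736 = 0.3584
α = arctan(0.3584) = 19.72°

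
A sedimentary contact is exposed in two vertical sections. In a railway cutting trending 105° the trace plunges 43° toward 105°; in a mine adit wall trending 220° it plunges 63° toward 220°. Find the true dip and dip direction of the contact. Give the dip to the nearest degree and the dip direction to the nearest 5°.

true dip 70°, dip direction 175°

Represent each trace as a vector plunging at its apparent dip toward its trend (east-north-up frame): v₁ = (0.706, -0.189, -0.682), v₂ = (-0.292, -0.348, -0.891).
Cross product v₁ × v₂ gives the pole to the plane: n ∝ (0.069, -0.828, 0.301).
Dip δ = arctan(|n_h|/n_z) = arctan(0.831/0.301) = 70.1°.
Dip direction = atan2(0.069, -0.828) = 175° (azimuth of n's horizontal projection).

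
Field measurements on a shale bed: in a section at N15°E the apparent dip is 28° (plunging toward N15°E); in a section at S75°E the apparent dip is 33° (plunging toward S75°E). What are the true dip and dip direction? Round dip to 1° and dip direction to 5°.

true dip 40°, dip direction 065°

The two traces are lines in the plane: v₁ = (sin 15°·cos 28°, cos 15°·cos 28°, −sin 28°), v₂ = (sin 105°·cos 33°, cos 105°·cos 33°, −sin 33°).
Cross product v₁ × v₂ gives the pole to the plane: n ∝ (0.566, 0.256, 0.741).
tan δ = √(n_x²+n_y²)/n_z = 0.622/0.741, so δ = 40.0°.
The horizontal component of n points toward azimuth atan2(n_x, n_y) = 66°, the dip direction.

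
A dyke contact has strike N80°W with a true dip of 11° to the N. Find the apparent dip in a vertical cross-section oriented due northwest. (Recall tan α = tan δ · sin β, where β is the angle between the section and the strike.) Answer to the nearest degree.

6°

Angle between strike (N80°W) and section (due northwest): β = 35°.
tan α = tan 11° × sin 35° = 0.1944 × 0.5736 = 0.1115
α = arctan(0.1115) = 6.36°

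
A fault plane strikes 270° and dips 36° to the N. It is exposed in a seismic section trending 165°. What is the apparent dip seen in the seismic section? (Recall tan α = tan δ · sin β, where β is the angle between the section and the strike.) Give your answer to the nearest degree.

35°

Angle between strike (270°) and section (165°): β = 75°.
tan α = tan 36° × sin 75° = 0.7265 × 0.9659 = 0.7018
apparent dip = arctan 0.7018 = 35.06°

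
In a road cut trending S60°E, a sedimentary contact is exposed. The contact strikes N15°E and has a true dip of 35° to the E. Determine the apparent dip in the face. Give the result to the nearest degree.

Angle between strike (N15°E) and section (S60°E): β = 75°.
tan α = tan 35° × sin 75° = 0.7002 × 0.9659 = 0.6763
apparent dip = arctan 0.6763 = 34.07°

34°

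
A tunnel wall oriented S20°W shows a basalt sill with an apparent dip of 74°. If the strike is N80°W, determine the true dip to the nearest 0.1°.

β = acute angle between strike N80°W and section S20°W = 80°.
tan(true dip) = tan 74° / sin 80° = 3.5412
true dip = arctan 3.5412 = 74.23°

74.2°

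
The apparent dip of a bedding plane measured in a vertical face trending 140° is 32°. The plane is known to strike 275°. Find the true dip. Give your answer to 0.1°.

The section is 45° from the strike.
tan(true dip) = tan 32° / sin 45° = 0.8837
δ = arctan(0.8837) = 41.47°

41.5°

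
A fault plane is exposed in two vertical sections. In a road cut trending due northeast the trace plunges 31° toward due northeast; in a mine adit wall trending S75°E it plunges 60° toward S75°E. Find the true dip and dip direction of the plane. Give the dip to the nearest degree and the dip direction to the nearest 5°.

true dip 60°, dip direction 115°

The two traces are lines in the plane: v₁ = (sin 45°·cos 31°, cos 45°·cos 31°, −sin 31°), v₂ = (sin 105°·cos 60°, cos 105°·cos 60°, −sin 60°).
The plane normal is n = v₁ × v₂ ∝ (0.592, -0.276, 0.371).
tan δ = √(n_x²+n_y²)/n_z = 0.653/0.371, so δ = 60.4°.
Dip direction = azimuth of (n_x, n_y) = atan2(0.592, -0.276) = 115°.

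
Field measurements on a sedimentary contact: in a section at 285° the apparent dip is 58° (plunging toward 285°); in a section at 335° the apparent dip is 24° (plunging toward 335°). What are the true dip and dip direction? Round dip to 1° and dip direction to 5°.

true dip 61°, dip direction 260°

Each apparent-dip line lies in the plane. As unit vectors (x east, y north, z up), v₁ plunges 58°→285° and v₂ plunges 24°→335°.
n = v₁ × v₂ = (-0.646, -0.119, 0.371) (taken with n_z > 0).
Dip δ = arctan(|n_h|/n_z) = arctan(0.657/0.371) = 60.6°.
The horizontal component of n points toward azimuth atan2(n_x, n_y) = 260°, the dip direction.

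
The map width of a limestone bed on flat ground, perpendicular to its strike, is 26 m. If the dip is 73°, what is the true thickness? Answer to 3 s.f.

True thickness t = w · sin(dip) = 26 × sin 73°
t = 26 × 0.9563 = 24.864 m

24.9 m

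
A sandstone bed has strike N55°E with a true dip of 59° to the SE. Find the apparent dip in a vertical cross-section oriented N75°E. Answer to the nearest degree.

30°

The section lies 20° from the strike.
tan α = tan 59° × sin 20° = 1.6643 × 0.3420 = 0.5692
apparent dip = arctan 0.5692 = 29.65°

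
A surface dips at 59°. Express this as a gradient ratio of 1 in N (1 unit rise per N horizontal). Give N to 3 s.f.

1 : N means tan θ = 1/N, so N = 1/tan 59° = 1/1.6643

1 in 0.601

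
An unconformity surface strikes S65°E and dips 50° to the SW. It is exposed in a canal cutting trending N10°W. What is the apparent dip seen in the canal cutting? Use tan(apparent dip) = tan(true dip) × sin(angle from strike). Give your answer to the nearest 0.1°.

44.3°

Angle between strike (S65°E) and section (N10°W): β = 55°.
tan α = tan 50° × sin 55° = 1.1918 × 0.8192 = 0.9762
α = arctan(0.9762) = 44.31°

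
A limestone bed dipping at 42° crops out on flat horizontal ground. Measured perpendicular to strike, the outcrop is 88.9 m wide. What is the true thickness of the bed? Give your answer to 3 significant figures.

True thickness t = w · sin(dip) = 88.9 × sin 42°
t = 88.9 × 0.6691 = 59.486 m

59.5 m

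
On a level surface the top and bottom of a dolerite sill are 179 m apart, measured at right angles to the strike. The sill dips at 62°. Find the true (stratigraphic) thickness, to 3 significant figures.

True thickness t = w · sin(dip) = 179 × sin 62°
t = 179 × 0.8829 = 158.048 m

158 m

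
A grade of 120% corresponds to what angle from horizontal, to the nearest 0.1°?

tan θ = 120/100 = 1.2000
θ = arctan(1.2000) = 50.19°

50.2°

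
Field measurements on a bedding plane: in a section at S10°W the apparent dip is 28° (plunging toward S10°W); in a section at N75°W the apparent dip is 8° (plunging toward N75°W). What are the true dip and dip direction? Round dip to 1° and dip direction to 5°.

The two traces are lines in the plane: v₁ = (sin 190°·cos 28°, cos 190°·cos 28°, −sin 28°), v₂ = (sin 285°·cos 8°, cos 285°·cos 8°, −sin 8°).
The plane normal is n = v₁ × v₂ ∝ (-0.241, -0.428, 0.871).
True dip = arccos(n_z / |n|) = arccos(0.8711) = 29.4°.
Dip direction = azimuth of (n_x, n_y) = atan2(-0.241, -0.428) = 209°.

true dip 29°, dip direction 210°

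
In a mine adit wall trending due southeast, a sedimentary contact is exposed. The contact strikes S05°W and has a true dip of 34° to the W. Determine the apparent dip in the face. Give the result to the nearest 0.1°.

27.3°

The strike is S05°W and the section trends due southeast; the acute angle between them is β = 50°.
tan α = tan 34° × sin 50° = 0.6745 × 0.7660 = 0.5167
α = arctan(0.5167) = 27.33°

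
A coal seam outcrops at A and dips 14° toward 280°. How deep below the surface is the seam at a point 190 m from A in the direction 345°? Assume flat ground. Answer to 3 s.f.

20.0 m

The hole lies 65° from the dip direction, so the down-dip offset is 190 × cos 65° = 80.30 m.
Depth = down-dip offset × tan(dip) = 80.30 × tan 14° = 80.30 × 0.2493
Depth = 20.02 m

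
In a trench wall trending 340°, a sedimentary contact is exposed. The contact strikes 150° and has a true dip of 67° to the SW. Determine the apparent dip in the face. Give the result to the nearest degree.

22°

The strike is 150° and the section trends 340°; the acute angle between them is β = 10°.
tan α = tan 67° × sin 10° = 2.3559 × 0.1736 = 0.4091
α = arctan(0.4091) = 22.25°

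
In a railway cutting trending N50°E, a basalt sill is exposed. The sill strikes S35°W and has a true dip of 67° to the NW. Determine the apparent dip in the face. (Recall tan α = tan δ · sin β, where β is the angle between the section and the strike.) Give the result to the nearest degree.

The section lies 15° from the strike.
tan(apparent dip) = tan 67° · sin 15° = 0.6097
α = arctan(0.6097) = 31.37°

31°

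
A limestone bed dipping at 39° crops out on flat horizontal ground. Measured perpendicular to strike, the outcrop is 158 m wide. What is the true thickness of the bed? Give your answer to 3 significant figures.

True thickness t = w · sin(dip) = 158 × sin 39°
t = 158 × 0.6293 = 99.433 m

99.4 m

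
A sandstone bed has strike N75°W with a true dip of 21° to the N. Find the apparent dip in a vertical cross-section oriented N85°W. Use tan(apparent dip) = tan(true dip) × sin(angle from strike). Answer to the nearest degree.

The section lies 10° from the strike.
tan(apparent dip) = tan 21° · sin 10° = 0.0667
α = arctan(0.0667) = 3.81°

4°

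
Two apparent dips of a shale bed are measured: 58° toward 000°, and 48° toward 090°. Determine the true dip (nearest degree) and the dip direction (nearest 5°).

true dip 63°, dip direction 035°

Each apparent-dip line lies in the plane. As unit vectors (x east, y north, z up), v₁ plunges 58°→000° and v₂ plunges 48°→090°.
Cross product v₁ × v₂ gives the pole to the plane: n ∝ (0.394, 0.567, 0.355).
True dip = arccos(n_z / |n|) = arccos(0.4567) = 62.8°.
Dip direction = azimuth of (n_x, n_y) = atan2(0.394, 0.567) = 35°.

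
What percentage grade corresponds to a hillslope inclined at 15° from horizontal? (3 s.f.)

grade % = 100 × tan 15° = 100 × 0.2679

26.8%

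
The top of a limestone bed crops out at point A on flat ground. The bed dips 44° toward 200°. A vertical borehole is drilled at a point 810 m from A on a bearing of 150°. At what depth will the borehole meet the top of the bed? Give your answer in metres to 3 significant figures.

503 m

The hole lies 50° from the dip direction, so the down-dip offset is 810 × cos 50° = 520.66 m.
Depth = down-dip offset × tan(dip) = 520.66 × tan 44° = 520.66 × 0.9657
Depth = 502.79 m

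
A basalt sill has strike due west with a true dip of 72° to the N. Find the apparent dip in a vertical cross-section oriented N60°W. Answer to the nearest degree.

57°

The strike is due west and the section trends N60°W; the acute angle between them is β = 30°.
tan α = tan 72° × sin 30° = 3.0777 × 0.5000 = 1.5388
α = arctan(1.5388) = 56.98°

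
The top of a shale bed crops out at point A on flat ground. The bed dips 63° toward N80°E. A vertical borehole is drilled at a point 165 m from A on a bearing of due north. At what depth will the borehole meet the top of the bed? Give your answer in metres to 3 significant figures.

The hole lies 80° from the dip direction, so the down-dip offset is 165 × cos 80° = 28.65 m.
Depth = down-dip offset × tan(dip) = 28.65 × tan 63° = 28.65 × 1.9626
Depth = 56.23 m

56.2 m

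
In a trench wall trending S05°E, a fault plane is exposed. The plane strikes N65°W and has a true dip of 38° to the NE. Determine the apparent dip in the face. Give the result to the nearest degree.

The section lies 60° from the strike.
tan α = tan 38° × sin 60° = 0.7813 × 0.8660 = 0.6766
apparent dip = arctan 0.6766 = 34.08°

34°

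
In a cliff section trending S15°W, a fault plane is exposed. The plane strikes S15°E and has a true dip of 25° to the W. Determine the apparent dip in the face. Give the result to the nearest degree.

The section lies 30° from the strike.
tan α = tan 25° × sin 30° = 0.4663 × 0.5000 = 0.2332
apparent dip = arctan 0.2332 = 13.12°

13°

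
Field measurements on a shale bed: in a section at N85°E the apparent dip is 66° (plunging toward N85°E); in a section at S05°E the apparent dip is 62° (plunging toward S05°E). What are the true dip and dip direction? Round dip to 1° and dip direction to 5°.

true dip 71°, dip direction 125°

The two traces are lines in the plane: v₁ = (sin 85°·cos 66°, cos 85°·cos 66°, −sin 66°), v₂ = (sin 175°·cos 62°, cos 175°·cos 62°, −sin 62°).
The plane normal is n = v₁ × v₂ ∝ (0.459, -0.320, 0.191).
tan δ = √(n_x²+n_y²)/n_z = 0.559/0.191, so δ = 71.2°.
Dip direction = atan2(0.459, -0.320) = 125° (azimuth of n's horizontal projection).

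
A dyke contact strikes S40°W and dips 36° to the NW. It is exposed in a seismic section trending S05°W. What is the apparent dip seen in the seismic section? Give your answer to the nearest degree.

23°

The section lies 35° from the strike.
tan(apparent dip) = tan 36° · sin 35° = 0.4167
apparent dip = arctan 0.4167 = 22.62°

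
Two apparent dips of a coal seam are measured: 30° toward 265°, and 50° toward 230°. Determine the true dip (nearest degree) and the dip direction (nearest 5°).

The two traces are lines in the plane: v₁ = (sin 265°·cos 30°, cos 265°·cos 30°, −sin 30°), v₂ = (sin 230°·cos 50°, cos 230°·cos 50°, −sin 50°).
The plane normal is n = v₁ × v₂ ∝ (-0.149, -0.415, 0.319).
Dip δ = arctan(|n_h|/n_z) = arctan(0.441/0.319) = 54.1°.
Dip direction = atan2(-0.149, -0.415) = 200° (azimuth of n's horizontal projection).

true dip 54°, dip direction 200°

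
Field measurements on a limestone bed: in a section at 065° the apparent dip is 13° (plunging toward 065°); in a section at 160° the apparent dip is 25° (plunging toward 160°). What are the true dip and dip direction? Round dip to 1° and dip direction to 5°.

The two traces are lines in the plane: v₁ = (sin 65°·cos 13°, cos 65°·cos 13°, −sin 13°), v₂ = (sin 160°·cos 25°, cos 160°·cos 25°, −sin 25°).
Cross product v₁ × v₂ gives the pole to the plane: n ∝ (0.366, -0.303, 0.880).
Dip δ = arctan(|n_h|/n_z) = arctan(0.475/0.880) = 28.4°.
Dip direction = azimuth of (n_x, n_y) = atan2(0.366, -0.303) = 130°.

true dip 28°, dip direction 130°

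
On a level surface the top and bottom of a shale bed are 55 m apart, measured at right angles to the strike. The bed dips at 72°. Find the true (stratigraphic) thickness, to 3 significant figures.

True thickness t = w · sin(dip) = 55 × sin 72°
t = 55 × 0.9511 = 52.308 m

52.3 m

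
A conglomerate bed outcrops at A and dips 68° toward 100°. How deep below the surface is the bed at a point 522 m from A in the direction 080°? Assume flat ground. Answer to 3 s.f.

1210 m

The hole lies 20° from the dip direction, so the down-dip offset is 522 × cos 20° = 490.52 m.
Depth = down-dip offset × tan(dip) = 490.52 × tan 68° = 490.52 × 2.4751
Depth = 1214.08 m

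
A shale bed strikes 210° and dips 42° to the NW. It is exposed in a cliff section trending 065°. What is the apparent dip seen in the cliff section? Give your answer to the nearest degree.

Angle between strike (210°) and section (065°): β = 35°.
tan α = tan 42° × sin 35° = 0.9004 × 0.5736 = 0.5165
α = arctan(0.5165) = 27.31°

27°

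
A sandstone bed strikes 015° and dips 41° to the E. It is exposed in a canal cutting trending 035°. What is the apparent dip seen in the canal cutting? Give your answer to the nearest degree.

17°

The strike is 015° and the section trends 035°; the acute angle between them is β = 20°.
tan(apparent dip) = tan 41° · sin 20° = 0.2973
apparent dip = arctan 0.2973 = 16.56°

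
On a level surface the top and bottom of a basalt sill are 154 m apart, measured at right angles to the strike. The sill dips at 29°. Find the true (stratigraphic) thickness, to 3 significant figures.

True thickness t = w · sin(dip) = 154 × sin 29°
t = 154 × 0.4848 = 74.661 m

74.7 m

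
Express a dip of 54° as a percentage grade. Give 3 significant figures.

grade % = 100 × tan 54° = 100 × 1.3764

138%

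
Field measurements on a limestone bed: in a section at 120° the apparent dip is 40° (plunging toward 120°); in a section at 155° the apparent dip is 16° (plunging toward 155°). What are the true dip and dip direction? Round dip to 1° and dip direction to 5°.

Represent each trace as a vector plunging at its apparent dip toward its trend (east-north-up frame): v₁ = (0.663, -0.383, -0.643), v₂ = (0.406, -0.871, -0.276).
The plane normal is n = v₁ × v₂ ∝ (0.454, 0.078, 0.422).
True dip = arccos(n_z / |n|) = arccos(0.6754) = 47.5°.
Dip direction = atan2(0.454, 0.078) = 80° (azimuth of n's horizontal projection).

true dip 48°, dip direction 080°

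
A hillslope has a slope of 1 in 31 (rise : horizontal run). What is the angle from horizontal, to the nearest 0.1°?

tan θ = 1/31 = 0.0323
θ = arctan(0.0323) = 1.85°

1.8°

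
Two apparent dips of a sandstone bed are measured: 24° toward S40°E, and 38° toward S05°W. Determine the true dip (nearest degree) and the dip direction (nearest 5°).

Each apparent-dip line lies in the plane. As unit vectors (x east, y north, z up), v₁ plunges 24°→S40°E and v₂ plunges 38°→S05°W.
The plane normal is n = v₁ × v₂ ∝ (-0.112, -0.389, 0.509).
True dip = arccos(n_z / |n|) = arccos(0.7824) = 38.5°.
Dip direction = azimuth of (n_x, n_y) = atan2(-0.112, -0.389) = 196°.

true dip 39°, dip direction 195°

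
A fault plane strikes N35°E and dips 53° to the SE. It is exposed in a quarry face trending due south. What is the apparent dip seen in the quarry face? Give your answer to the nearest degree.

37°

The section lies 35° from the strike.
tan(apparent dip) = tan 53° · sin 35° = 0.7612
apparent dip = arctan 0.7612 = 37.28°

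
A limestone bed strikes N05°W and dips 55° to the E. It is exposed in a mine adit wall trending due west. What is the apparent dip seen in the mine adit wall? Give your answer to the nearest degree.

The strike is N05°W and the section trends due west; the acute angle between them is β = 85°.
tan(apparent dip) = tan 55° · sin 85° = 1.4227
α = arctan(1.4227) = 54.90°

55°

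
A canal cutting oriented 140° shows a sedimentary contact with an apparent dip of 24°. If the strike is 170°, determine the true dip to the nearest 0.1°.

41.7°

The section is 30° from the strike.
tan δ = tan α / sin β = tan 24° / sin 30° = 0.4452 / 0.5000 = 0.8905
true dip = arctan 0.8905 = 41.68°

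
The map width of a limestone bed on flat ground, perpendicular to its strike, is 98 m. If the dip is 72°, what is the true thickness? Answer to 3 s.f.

93.2 m

True thickness t = w · sin(dip) = 98 × sin 72°
t = 98 × 0.9511 = 93.204 m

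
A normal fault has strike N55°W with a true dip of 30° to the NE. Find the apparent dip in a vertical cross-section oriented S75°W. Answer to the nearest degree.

The strike is N55°W and the section trends S75°W; the acute angle between them is β = 50°.
tan(apparent dip) = tan 30° · sin 50° = 0.4423
α = arctan(0.4423) = 23.86°

24°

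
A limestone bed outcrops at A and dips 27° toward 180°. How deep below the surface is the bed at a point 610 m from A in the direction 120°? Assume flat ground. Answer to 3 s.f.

155 m

The hole lies 60° from the dip direction, so the down-dip offset is 610 × cos 60° = 305.00 m.
Depth = down-dip offset × tan(dip) = 305.00 × tan 27° = 305.00 × 0.5095
Depth = 155.41 m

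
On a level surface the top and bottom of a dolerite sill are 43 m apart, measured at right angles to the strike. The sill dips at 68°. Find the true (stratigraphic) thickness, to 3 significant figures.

39.9 m

True thickness t = w · sin(dip) = 43 × sin 68°
t = 43 × 0.9272 = 39.869 m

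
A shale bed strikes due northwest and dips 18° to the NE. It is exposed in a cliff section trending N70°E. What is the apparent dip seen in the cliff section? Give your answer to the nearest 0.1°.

Angle between strike (due northwest) and section (N70°E): β = 65°.
tan(apparent dip) = tan 18° · sin 65° = 0.2945
α = arctan(0.2945) = 16.41°

16.4°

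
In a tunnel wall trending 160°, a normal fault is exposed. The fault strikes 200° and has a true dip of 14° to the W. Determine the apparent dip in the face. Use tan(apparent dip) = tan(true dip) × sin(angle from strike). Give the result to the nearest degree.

9°

The strike is 200° and the section trends 160°; the acute angle between them is β = 40°.
tan α = tan 14° × sin 40° = 0.2493 × 0.6428 = 0.1603
α = arctan(0.1603) = 9.11°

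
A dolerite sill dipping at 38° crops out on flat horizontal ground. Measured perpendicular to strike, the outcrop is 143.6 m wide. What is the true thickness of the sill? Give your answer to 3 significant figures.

True thickness t = w · sin(dip) = 143.6 × sin 38°
t = 143.6 × 0.6157 = 88.409 m

88.4 m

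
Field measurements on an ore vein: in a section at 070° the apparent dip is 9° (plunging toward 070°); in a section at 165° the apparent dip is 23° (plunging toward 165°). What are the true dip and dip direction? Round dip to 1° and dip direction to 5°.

The two traces are lines in the plane: v₁ = (sin 70°·cos 9°, cos 70°·cos 9°, −sin 9°), v₂ = (sin 165°·cos 23°, cos 165°·cos 23°, −sin 23°).
Cross product v₁ × v₂ gives the pole to the plane: n ∝ (0.271, -0.325, 0.906).
True dip = arccos(n_z / |n|) = arccos(0.9059) = 25.1°.
The horizontal component of n points toward azimuth atan2(n_x, n_y) = 140°, the dip direction.

true dip 25°, dip direction 140°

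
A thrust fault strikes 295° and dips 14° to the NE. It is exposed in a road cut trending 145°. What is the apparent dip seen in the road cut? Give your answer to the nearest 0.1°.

The section lies 30° from the strike.
tan α = tan 14° × sin 30° = 0.2493 × 0.5000 = 0.1247
apparent dip = arctan 0.1247 = 7.11°

7.1°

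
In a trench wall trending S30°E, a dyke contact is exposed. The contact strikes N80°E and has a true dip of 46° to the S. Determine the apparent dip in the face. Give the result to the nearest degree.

44°

The strike is N80°E and the section trends S30°E; the acute angle between them is β = 70°.
tan(apparent dip) = tan 46° · sin 70° = 0.9731
α = arctan(0.9731) = 44.22°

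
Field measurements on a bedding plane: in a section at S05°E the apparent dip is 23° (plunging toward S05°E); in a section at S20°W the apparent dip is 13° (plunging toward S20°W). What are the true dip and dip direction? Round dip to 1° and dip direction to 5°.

Represent each trace as a vector plunging at its apparent dip toward its trend (east-north-up frame): v₁ = (0.080, -0.917, -0.391), v₂ = (-0.333, -0.916, -0.225).
Cross product v₁ × v₂ gives the pole to the plane: n ∝ (0.151, -0.148, 0.379).
Dip δ = arctan(|n_h|/n_z) = arctan(0.212/0.379) = 29.2°.
The horizontal component of n points toward azimuth atan2(n_x, n_y) = 134°, the dip direction.

true dip 29°, dip direction 135°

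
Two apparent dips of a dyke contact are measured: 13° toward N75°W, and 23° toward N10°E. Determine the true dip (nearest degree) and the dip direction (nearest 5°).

true dip 25°, dip direction 345°

Each apparent-dip line lies in the plane. As unit vectors (x east, y north, z up), v₁ plunges 13°→N75°W and v₂ plunges 23°→N10°E.
Cross product v₁ × v₂ gives the pole to the plane: n ∝ (-0.105, 0.404, 0.893).
tan δ = √(n_x²+n_y²)/n_z = 0.417/0.893, so δ = 25.0°.
The horizontal component of n points toward azimuth atan2(n_x, n_y) = 345°, the dip direction.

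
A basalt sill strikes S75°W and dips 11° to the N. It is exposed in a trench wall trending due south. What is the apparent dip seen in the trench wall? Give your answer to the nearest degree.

The section lies 75° from the strike.
tan α = tan 11° × sin 75° = 0.1944 × 0.9659 = 0.1878
apparent dip = arctan 0.1878 = 10.63°

11°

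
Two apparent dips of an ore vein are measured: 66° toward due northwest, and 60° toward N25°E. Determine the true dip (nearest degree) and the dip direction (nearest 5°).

true dip 68°, dip direction 340°

The two traces are lines in the plane: v₁ = (sin 315°·cos 66°, cos 315°·cos 66°, −sin 66°), v₂ = (sin 25°·cos 60°, cos 25°·cos 60°, −sin 60°).
n = v₁ × v₂ = (-0.165, 0.442, 0.191) (taken with n_z > 0).
True dip = arccos(n_z / |n|) = arccos(0.3754) = 68.0°.
Dip direction = azimuth of (n_x, n_y) = atan2(-0.165, 0.442) = 340°.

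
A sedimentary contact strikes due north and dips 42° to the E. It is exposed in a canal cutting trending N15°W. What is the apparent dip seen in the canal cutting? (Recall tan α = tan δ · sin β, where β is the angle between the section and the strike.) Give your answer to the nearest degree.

13°

The strike is due north and the section trends N15°W; the acute angle between them is β = 15°.
tan α = tan 42° × sin 15° = 0.9004 × 0.2588 = 0.2330
α = arctan(0.2330) = 13.12°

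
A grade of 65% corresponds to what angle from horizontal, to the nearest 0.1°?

tan θ = 65/100 = 0.6500
θ = arctan(0.6500) = 33.02°

33.0°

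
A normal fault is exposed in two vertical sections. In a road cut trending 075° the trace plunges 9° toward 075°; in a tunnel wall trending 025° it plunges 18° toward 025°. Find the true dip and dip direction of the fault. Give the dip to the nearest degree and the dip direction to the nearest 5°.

true dip 18°, dip direction 015°

The two traces are lines in the plane: v₁ = (sin 75°·cos 9°, cos 75°·cos 9°, −sin 9°), v₂ = (sin 25°·cos 18°, cos 25°·cos 18°, −sin 18°).
Cross product v₁ × v₂ gives the pole to the plane: n ∝ (0.056, 0.232, 0.720).
tan δ = √(n_x²+n_y²)/n_z = 0.239/0.720, so δ = 18.3°.
Dip direction = azimuth of (n_x, n_y) = atan2(0.056, 0.232) = 14°.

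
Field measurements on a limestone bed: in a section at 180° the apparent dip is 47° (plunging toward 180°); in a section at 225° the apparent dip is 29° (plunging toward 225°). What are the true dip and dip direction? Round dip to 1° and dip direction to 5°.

true dip 48°, dip direction 165°

Each apparent-dip line lies in the plane. As unit vectors (x east, y north, z up), v₁ plunges 47°→180° and v₂ plunges 29°→225°.
n = v₁ × v₂ = (0.122, -0.452, 0.422) (taken with n_z > 0).
True dip = arccos(n_z / |n|) = arccos(0.6692) = 48.0°.
The horizontal component of n points toward azimuth atan2(n_x, n_y) = 165°, the dip direction.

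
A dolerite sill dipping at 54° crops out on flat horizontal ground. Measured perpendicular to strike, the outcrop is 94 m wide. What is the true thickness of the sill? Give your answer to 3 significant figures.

76.0 m

True thickness t = w · sin(dip) = 94 × sin 54°
t = 94 × 0.8090 = 76.048 m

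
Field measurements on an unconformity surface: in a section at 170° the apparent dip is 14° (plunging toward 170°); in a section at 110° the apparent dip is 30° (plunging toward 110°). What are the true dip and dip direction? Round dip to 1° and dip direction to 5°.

Each apparent-dip line lies in the plane. As unit vectors (x east, y north, z up), v₁ plunges 14°→170° and v₂ plunges 30°→110°.
The plane normal is n = v₁ × v₂ ∝ (0.406, -0.113, 0.728).
True dip = arccos(n_z / |n|) = arccos(0.8654) = 30.1°.
The horizontal component of n points toward azimuth atan2(n_x, n_y) = 106°, the dip direction.

true dip 30°, dip direction 105°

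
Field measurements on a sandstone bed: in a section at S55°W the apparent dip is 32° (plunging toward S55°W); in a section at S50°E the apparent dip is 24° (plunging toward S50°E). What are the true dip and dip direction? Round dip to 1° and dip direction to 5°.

Each apparent-dip line lies in the plane. As unit vectors (x east, y north, z up), v₁ plunges 32°→S55°W and v₂ plunges 24°→S50°E.
Cross product v₁ × v₂ gives the pole to the plane: n ∝ (-0.113, -0.653, 0.748).
Dip δ = arctan(|n_h|/n_z) = arctan(0.663/0.748) = 41.5°.
The horizontal component of n points toward azimuth atan2(n_x, n_y) = 190°, the dip direction.

true dip 42°, dip direction 190°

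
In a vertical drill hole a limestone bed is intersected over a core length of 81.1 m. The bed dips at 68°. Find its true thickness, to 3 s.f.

True thickness t = h · cos(dip) = 81.1 × cos 68°
t = 81.1 × 0.3746 = 30.381 m

30.4 m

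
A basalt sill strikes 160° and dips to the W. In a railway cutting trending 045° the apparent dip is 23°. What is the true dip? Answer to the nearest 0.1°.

β = acute angle between strike 160° and section 045° = 65°.
tan(true dip) = tan 23° / sin 65° = 0.4684
δ = arctan(0.4684) = 25.10°

25.1°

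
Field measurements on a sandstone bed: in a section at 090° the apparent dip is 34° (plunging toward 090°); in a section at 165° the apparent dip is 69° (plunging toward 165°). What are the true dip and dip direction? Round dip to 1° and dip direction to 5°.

true dip 69°, dip direction 165°

Represent each trace as a vector plunging at its apparent dip toward its trend (east-north-up frame): v₁ = (0.829, 0.000, -0.559), v₂ = (0.093, -0.346, -0.934).
The plane normal is n = v₁ × v₂ ∝ (0.194, -0.722, 0.287).
Dip δ = arctan(|n_h|/n_z) = arctan(0.748/0.287) = 69.0°.
Dip direction = azimuth of (n_x, n_y) = atan2(0.194, -0.722) = 165°.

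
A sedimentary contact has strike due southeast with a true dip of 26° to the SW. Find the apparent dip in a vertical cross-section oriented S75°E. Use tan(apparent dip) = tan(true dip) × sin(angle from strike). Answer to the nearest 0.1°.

13.7°

Angle between strike (due southeast) and section (S75°E): β = 30°.
tan α = tan 26° × sin 30° = 0.4877 × 0.5000 = 0.2439
apparent dip = arctan 0.2439 = 13.71°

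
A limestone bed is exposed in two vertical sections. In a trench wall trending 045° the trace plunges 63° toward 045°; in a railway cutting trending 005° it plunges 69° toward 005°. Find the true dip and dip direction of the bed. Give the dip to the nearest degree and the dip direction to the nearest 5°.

true dip 69°, dip direction 005°

Represent each trace as a vector plunging at its apparent dip toward its trend (east-north-up frame): v₁ = (0.321, 0.321, -0.891), v₂ = (0.031, 0.357, -0.934).
The plane normal is n = v₁ × v₂ ∝ (0.018, 0.272, 0.105).
Dip δ = arctan(|n_h|/n_z) = arctan(0.272/0.105) = 69.0°.
Dip direction = atan2(0.018, 0.272) = 4° (azimuth of n's horizontal projection).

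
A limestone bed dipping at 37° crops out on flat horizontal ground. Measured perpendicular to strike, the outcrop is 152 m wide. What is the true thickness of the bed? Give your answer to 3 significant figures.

True thickness t = w · sin(dip) = 152 × sin 37°
t = 152 × 0.6018 = 91.476 m

91.5 m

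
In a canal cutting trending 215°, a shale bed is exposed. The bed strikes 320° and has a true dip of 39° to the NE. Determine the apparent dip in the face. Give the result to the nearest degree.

38°

The section lies 75° from the strike.
tan(apparent dip) = tan 39° · sin 75° = 0.7822
apparent dip = arctan 0.7822 = 38.03°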